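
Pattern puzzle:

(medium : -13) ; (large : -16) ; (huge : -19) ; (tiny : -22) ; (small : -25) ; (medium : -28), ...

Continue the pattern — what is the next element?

For the size, repeats medium → large → huge → tiny → small: medium, large, huge, tiny, small, medium → large.
For the second entry, −3 each step: -13, -16, -19, -22, -25, -28 → -31.
Putting it together: (large : -31).

(large : -31)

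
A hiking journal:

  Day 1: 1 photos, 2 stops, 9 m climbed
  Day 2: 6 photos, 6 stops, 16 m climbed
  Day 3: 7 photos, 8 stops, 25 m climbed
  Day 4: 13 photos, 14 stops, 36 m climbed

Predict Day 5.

Photos goes 1, 6, 7, 13 → 20 (each term is the sum of the two before it).
Stops goes 2, 6, 8, 14 → 22 (each term is the sum of the two before it).
For the m climbed, perfect squares: 3², 4², 5², …: 9, 16, 25, 36 → 49.
So the next line is 20 photos, 22 stops, 49 m climbed.

20 photos, 22 stops, 49 m climbed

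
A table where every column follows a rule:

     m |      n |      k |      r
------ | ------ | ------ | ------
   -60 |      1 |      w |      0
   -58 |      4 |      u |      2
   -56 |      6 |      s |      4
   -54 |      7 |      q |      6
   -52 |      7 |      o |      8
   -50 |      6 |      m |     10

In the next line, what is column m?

For the column m, +2 each step: -60, -58, -56, -54, -52, -50 → -48.

-48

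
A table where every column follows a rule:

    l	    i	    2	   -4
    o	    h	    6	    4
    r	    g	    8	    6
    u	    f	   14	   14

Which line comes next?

First letter: letters move forward 3 places in the alphabet; l, o, r, u → x.
Second letter goes i, h, g, f → e (letters move back 1 place in the alphabet).
For the third component, each term is the sum of the two before it: 2, 6, 8, 14 → 22.
Fourth component: alternating steps +8, +2, +8, +2, …, so -4, 4, 6, 14 → 16.
Combining the parts gives x  e  22  16.

x  e  22  16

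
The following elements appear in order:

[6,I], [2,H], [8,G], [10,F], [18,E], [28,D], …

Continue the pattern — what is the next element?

First value: each term is the sum of the two before it; 6, 2, 8, 10, 18, 28 → 46.
Letter: letters move back 1 place in the alphabet, so I, H, G, F, E, D → C.
Putting it together: [46,C].

[46,C]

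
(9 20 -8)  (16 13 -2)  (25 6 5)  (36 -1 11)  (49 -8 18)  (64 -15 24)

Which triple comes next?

First slot — perfect squares: 3², 4², 5², …: 9, 16, 25, 36, 49, 64 → 81.
Second slot goes 20, 13, 6, -1, -8, -15 → -22 (−7 each step).
For the third slot, alternating steps +6, +7, +6, +7, …: -8, -2, 5, 11, 18, 24 → 31.
So the next triple is (81 -22 31).

(81 -22 31)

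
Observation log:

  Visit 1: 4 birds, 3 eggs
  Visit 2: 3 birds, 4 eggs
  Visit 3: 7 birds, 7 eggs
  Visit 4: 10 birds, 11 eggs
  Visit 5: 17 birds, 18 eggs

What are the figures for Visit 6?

27 birds, 29 eggs

Birds — each term is the sum of the two before it: 4, 3, 7, 10, 17 → 27.
For the eggs, each term is the sum of the two before it: 3, 4, 7, 11, 18 → 29.
So the next line is 27 birds, 29 eggs.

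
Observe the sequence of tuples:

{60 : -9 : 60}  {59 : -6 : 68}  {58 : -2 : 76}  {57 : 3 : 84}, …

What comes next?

First coordinate: −1 each step, so 60, 59, 58, 57 → 56.
Second coordinate: differences are 3, 4, 5, … (increasing by 1 each time), so -9, -6, -2, 3 → 9.
Third coordinate: +8 each step, so 60, 68, 76, 84 → 92.
Putting it together: {56 : 9 : 92}.

{56 : 9 : 92}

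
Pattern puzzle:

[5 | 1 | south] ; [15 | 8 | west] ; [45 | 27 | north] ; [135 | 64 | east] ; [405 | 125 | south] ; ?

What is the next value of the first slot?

1215

First slot: ×3 each step; 5, 15, 45, 135, 405 → 1215.
Second slot goes 1, 8, 27, 64, 125 → 216 (perfect cubes: 1³, 2³, 3³, …).
Direction — repeats south → west → north → east: south, west, north, east, south → west.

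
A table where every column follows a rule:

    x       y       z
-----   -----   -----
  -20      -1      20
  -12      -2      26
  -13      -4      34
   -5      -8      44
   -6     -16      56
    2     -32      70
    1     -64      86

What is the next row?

Column x: alternating steps +8, −1, +8, −1, …; -20, -12, -13, -5, -6, 2, 1 → 9.
Column y: -1, -2, -4, -8, -16, -32, -64 → -128 (×2 each step).
Column z: differences are 6, 8, 10, … (increasing by 2 each time); 20, 26, 34, 44, 56, 70, 86 → 104.
So the next row is 9  -128  104.

9  -128  104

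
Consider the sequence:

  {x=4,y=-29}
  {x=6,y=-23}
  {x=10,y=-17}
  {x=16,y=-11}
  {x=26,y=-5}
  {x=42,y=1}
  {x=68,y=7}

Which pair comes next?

X — each term is the sum of the two before it: 4, 6, 10, 16, 26, 42, 68 → 110.
Y goes -29, -23, -17, -11, -5, 1, 7 → 13 (+6 each step).
Putting it together: {x=110,y=13}.

{x=110,y=13}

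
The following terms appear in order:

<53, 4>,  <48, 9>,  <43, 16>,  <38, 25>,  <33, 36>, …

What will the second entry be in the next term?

49

First entry: −5 each step; 53, 48, 43, 38, 33 → 28.
Second entry — perfect squares: 2², 3², 4², …: 4, 9, 16, 25, 36 → 49.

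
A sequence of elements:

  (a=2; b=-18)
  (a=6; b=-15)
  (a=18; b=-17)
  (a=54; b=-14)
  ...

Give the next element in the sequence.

A: 2, 6, 18, 54 → 162 (×3 each step).
B goes -18, -15, -17, -14 → -16 (alternating steps +3, −2, +3, −2, …).
So the next element is (a=162; b=-16).

(a=162; b=-16)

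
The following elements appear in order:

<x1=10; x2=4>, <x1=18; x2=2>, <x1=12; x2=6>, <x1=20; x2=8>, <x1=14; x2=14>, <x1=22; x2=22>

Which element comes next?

<x1=16; x2=36>

X1: alternating steps +8, −6, +8, −6, …, so 10, 18, 12, 20, 14, 22 → 16.
X2: each term is the sum of the two before it; 4, 2, 6, 8, 14, 22 → 36.
So the next element is <x1=16; x2=36>.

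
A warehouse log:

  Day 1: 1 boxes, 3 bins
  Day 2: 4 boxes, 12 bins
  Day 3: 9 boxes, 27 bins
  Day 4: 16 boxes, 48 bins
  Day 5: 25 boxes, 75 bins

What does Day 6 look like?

36 boxes, 108 bins

Boxes: perfect squares: 1², 2², 3², …, so 1, 4, 9, 16, 25 → 36.
Bins: 3, 12, 27, 48, 75 → 108 (always 3 × the boxes).
Putting it together: 36 boxes, 108 bins.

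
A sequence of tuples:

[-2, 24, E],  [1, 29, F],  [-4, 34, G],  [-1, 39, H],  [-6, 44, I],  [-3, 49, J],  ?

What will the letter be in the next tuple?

For the letter, letters move forward 1 place in the alphabet: E, F, G, H, I, J → K.

K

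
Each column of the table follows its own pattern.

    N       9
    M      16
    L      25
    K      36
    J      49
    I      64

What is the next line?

Letter: N, M, L, K, J, I → H (letters move back 1 place in the alphabet).
Second component — perfect squares: 3², 4², 5², …: 9, 16, 25, 36, 49, 64 → 81.
Combining the parts gives H  81.

H  81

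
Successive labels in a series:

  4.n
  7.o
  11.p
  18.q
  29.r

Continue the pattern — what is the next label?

First component: each term is the sum of the two before it; 4, 7, 11, 18, 29 → 47.
Letter: letters move forward 1 place in the alphabet, so n, o, p, q, r → s.
So the next label is 47.s.

47.s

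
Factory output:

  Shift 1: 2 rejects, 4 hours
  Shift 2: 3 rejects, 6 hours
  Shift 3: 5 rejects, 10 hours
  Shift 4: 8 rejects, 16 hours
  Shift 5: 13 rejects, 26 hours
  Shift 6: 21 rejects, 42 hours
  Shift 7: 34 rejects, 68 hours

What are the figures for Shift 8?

For the rejects, each term is the sum of the two before it: 2, 3, 5, 8, 13, 21, 34 → 55.
Hours: always 2 × the rejects; 4, 6, 10, 16, 26, 42, 68 → 110.
Putting it together: 55 rejects, 110 hours.

55 rejects, 110 hours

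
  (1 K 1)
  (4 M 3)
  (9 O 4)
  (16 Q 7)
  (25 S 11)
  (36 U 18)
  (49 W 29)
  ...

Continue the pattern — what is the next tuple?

(64 Y 47)

First part — perfect squares: 1², 2², 3², …: 1, 4, 9, 16, 25, 36, 49 → 64.
For the letter, letters move forward 2 places in the alphabet: K, M, O, Q, S, U, W → Y.
Third part: each term is the sum of the two before it, so 1, 3, 4, 7, 11, 18, 29 → 47.
Putting it together: (64 Y 47).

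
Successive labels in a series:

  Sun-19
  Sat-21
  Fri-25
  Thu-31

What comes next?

Wed-39

For the day, runs backward through the weekdays Mon→Sun: Sun, Sat, Fri, Thu → Wed.
Second component: differences are 2, 4, 6, … (increasing by 2 each time); 19, 21, 25, 31 → 39.
So the next label is Wed-39.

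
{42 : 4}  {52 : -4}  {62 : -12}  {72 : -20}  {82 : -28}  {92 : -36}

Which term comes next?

For the first entry, +10 each step: 42, 52, 62, 72, 82, 92 → 102.
Second entry: −8 each step; 4, -4, -12, -20, -28, -36 → -44.
So the next term is {102 : -44}.

{102 : -44}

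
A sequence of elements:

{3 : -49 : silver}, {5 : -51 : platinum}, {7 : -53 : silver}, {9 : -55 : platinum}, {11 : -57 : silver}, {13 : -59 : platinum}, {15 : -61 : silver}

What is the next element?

First entry — +2 each step: 3, 5, 7, 9, 11, 13, 15 → 17.
Second entry: −2 each step, so -49, -51, -53, -55, -57, -59, -61 → -63.
Metal — alternates silver ↔ platinum: silver, platinum, silver, platinum, silver, platinum, silver → platinum.
So the next element is {17 : -63 : platinum}.

{17 : -63 : platinum}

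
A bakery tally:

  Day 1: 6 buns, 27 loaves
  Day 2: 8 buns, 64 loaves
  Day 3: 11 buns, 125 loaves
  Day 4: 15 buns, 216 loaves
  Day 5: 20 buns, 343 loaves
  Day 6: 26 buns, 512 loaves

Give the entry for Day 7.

Buns: differences are 2, 3, 4, … (increasing by 1 each time); 6, 8, 11, 15, 20, 26 → 33.
Loaves: perfect cubes: 3³, 4³, 5³, …; 27, 64, 125, 216, 343, 512 → 729.
Putting it together: 33 buns, 729 loaves.

33 buns, 729 loaves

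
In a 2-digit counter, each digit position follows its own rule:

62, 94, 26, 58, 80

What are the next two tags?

12 then 44

First digit: 6, 9, 2, 5, 8 → 1 → 4 (+3 each step, mod 10).
Second digit: 2, 4, 6, 8, 0 → 2 → 4 (+2 each step, mod 10).
Putting the parts together: 12 and then 44.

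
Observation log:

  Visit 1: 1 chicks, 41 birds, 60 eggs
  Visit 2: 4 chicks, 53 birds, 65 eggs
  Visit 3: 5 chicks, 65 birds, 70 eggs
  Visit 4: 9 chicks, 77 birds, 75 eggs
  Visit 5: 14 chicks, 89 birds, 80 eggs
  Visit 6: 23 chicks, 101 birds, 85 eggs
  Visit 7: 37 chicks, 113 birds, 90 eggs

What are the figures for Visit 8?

Chicks: each term is the sum of the two before it, so 1, 4, 5, 9, 14, 23, 37 → 60.
Birds: 41, 53, 65, 77, 89, 101, 113 → 125 (+12 each step).
Eggs: +5 each step, so 60, 65, 70, 75, 80, 85, 90 → 95.
Putting it together: 60 chicks, 125 birds, 95 eggs.

60 chicks, 125 birds, 95 eggs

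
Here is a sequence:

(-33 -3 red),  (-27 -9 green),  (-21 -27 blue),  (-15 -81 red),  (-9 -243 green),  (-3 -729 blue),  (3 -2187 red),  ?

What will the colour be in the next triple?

Colour: red, green, blue, red, green, blue, red → green (repeats red → green → blue).

green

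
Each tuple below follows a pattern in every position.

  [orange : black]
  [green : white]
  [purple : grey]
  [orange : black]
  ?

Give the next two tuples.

Colour goes orange, green, purple, orange → green → purple (repeats orange → green → purple).
Shade: black, white, grey, black → white → grey (repeats black → white → grey).
So the next two tuples are [green : white] and [purple : grey].

[green : white], [purple : grey]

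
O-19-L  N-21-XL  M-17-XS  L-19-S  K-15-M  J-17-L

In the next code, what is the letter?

Letter: letters move back 1 place in the alphabet; O, N, M, L, K, J → I.

I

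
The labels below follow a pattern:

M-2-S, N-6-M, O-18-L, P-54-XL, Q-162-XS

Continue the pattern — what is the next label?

Letter — letters move forward 1 place in the alphabet: M, N, O, P, Q → R.
Second component — ×3 each step: 2, 6, 18, 54, 162 → 486.
Size: S, M, L, XL, XS → S (runs through clothing sizes XS→XL).
Putting it together: R-486-S.

R-486-S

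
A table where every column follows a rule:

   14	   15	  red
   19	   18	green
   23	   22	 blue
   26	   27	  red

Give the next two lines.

28  33  green; 29  40  blue

First component: differences are 5, 4, 3, … (decreasing by 1 each time); 14, 19, 23, 26 → 28 → 29.
Second component: differences are 3, 4, 5, … (increasing by 1 each time); 15, 18, 22, 27 → 33 → 40.
Colour — repeats red → green → blue: red, green, blue, red → green → blue.
Putting the parts together: 28  33  green and then 29  40  blue.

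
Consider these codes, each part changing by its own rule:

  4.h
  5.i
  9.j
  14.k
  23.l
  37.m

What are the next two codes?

60.n, 97.o

First component: each term is the sum of the two before it; 4, 5, 9, 14, 23, 37 → 60 → 97.
Letter — letters move forward 1 place in the alphabet: h, i, j, k, l, m → n → o.
So the next two codes are 60.n and 97.o.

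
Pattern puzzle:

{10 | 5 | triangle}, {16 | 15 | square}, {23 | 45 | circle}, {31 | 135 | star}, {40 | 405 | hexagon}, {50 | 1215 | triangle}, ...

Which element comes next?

First entry: differences are 6, 7, 8, … (increasing by 1 each time); 10, 16, 23, 31, 40, 50 → 61.
Second entry — ×3 each step: 5, 15, 45, 135, 405, 1215 → 3645.
Shape: triangle, square, circle, star, hexagon, triangle → square (repeats triangle → square → circle → star → hexagon).
Putting it together: {61 | 3645 | square}.

{61 | 3645 | square}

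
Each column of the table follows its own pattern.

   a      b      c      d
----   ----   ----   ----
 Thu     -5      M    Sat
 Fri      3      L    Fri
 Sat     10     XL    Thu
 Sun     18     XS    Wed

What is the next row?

Column a: Thu, Fri, Sat, Sun → Mon (runs through the weekdays Mon→Sun).
Column b: -5, 3, 10, 18 → 25 (alternating steps +8, +7, +8, +7, …).
For the column c, runs through clothing sizes XS→XL: M, L, XL, XS → S.
Column d: Sat, Fri, Thu, Wed → Tue (runs backward through the weekdays Mon→Sun).
Putting it together: Mon  25  S  Tue.

Mon  25  S  Tue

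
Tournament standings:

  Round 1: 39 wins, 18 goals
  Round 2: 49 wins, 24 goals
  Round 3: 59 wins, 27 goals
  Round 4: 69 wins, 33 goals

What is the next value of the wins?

79

Wins goes 39, 49, 59, 69 → 79 (+10 each step).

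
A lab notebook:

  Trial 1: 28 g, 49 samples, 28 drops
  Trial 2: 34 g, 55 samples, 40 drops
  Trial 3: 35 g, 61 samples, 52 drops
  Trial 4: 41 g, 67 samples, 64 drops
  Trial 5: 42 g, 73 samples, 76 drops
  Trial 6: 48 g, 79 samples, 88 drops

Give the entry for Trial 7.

49 g, 85 samples, 100 drops

G — alternating steps +6, +1, +6, +1, …: 28, 34, 35, 41, 42, 48 → 49.
Samples: 49, 55, 61, 67, 73, 79 → 85 (+6 each step).
Drops: +12 each step, so 28, 40, 52, 64, 76, 88 → 100.
So the next record is 49 g, 85 samples, 100 drops.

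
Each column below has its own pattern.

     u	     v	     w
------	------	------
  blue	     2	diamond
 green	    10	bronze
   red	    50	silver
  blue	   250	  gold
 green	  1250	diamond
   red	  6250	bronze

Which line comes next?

Column u: blue, green, red, blue, green, red → blue (repeats blue → green → red).
For the column v, ×5 each step: 2, 10, 50, 250, 1250, 6250 → 31250.
For the column w, repeats diamond → bronze → silver → gold: diamond, bronze, silver, gold, diamond, bronze → silver.
So the next line is blue  31250  silver.

blue  31250  silver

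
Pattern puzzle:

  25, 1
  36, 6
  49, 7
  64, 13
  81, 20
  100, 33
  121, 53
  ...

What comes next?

First component: perfect squares: 5², 6², 7², …; 25, 36, 49, 64, 81, 100, 121 → 144.
For the second component, each term is the sum of the two before it: 1, 6, 7, 13, 20, 33, 53 → 86.
Combining the parts gives 144, 86.

144, 86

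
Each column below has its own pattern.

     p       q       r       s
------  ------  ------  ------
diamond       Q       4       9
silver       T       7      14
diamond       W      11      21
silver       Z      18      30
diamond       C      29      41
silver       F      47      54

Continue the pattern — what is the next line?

For the column p, alternates diamond ↔ silver: diamond, silver, diamond, silver, diamond, silver → diamond.
Column q: letters move forward 3 places in the alphabet, wrapping Z→A, so Q, T, W, Z, C, F → I.
Column r goes 4, 7, 11, 18, 29, 47 → 76 (each term is the sum of the two before it).
Column s: differences are 5, 7, 9, … (increasing by 2 each time); 9, 14, 21, 30, 41, 54 → 69.
So the next line is diamond  I  76  69.

diamond  I  76  69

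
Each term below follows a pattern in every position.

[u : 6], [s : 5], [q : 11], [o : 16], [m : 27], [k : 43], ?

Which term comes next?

[i : 70]

Letter — letters move back 2 places in the alphabet: u, s, q, o, m, k → i.
Second slot: each term is the sum of the two before it, so 6, 5, 11, 16, 27, 43 → 70.
Putting it together: [i : 70].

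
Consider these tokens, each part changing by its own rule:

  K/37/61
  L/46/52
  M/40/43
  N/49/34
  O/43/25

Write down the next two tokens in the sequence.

For the letter, letters move forward 1 place in the alphabet: K, L, M, N, O → P → Q.
Second component: alternating steps +9, −6, +9, −6, …; 37, 46, 40, 49, 43 → 52 → 46.
Third component — −9 each step: 61, 52, 43, 34, 25 → 16 → 7.
So the next two tokens are P/52/16 and Q/46/7.

P/52/16 then Q/46/7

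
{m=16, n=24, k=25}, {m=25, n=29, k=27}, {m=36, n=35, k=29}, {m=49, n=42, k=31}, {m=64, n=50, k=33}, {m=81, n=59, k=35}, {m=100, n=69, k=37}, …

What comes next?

M goes 16, 25, 36, 49, 64, 81, 100 → 121 (perfect squares: 4², 5², 6², …).
N: differences are 5, 6, 7, … (increasing by 1 each time); 24, 29, 35, 42, 50, 59, 69 → 80.
K: 25, 27, 29, 31, 33, 35, 37 → 39 (+2 each step).
Combining the parts gives {m=121, n=80, k=39}.

{m=121, n=80, k=39}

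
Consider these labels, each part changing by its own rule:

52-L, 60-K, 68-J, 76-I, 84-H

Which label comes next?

First component: 52, 60, 68, 76, 84 → 92 (+8 each step).
For the letter, letters move back 1 place in the alphabet: L, K, J, I, H → G.
Combining the parts gives 92-G.

92-G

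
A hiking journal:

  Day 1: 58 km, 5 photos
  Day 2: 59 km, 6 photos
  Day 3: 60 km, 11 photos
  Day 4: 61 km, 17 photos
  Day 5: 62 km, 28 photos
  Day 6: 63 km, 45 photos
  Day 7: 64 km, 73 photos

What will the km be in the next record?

Km goes 58, 59, 60, 61, 62, 63, 64 → 65 (+1 each step).
Photos — each term is the sum of the two before it: 5, 6, 11, 17, 28, 45, 73 → 118.

65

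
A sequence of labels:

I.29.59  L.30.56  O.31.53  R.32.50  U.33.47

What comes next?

X.34.44

Letter — letters move forward 3 places in the alphabet: I, L, O, R, U → X.
Second component goes 29, 30, 31, 32, 33 → 34 (+1 each step).
Third component: 59, 56, 53, 50, 47 → 44 (−3 each step).
Combining the parts gives X.34.44.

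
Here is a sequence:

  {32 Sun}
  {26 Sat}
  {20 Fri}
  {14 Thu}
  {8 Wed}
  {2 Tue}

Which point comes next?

First component — −6 each step: 32, 26, 20, 14, 8, 2 → -4.
Day: Sun, Sat, Fri, Thu, Wed, Tue → Mon (runs backward through the weekdays Mon→Sun).
Putting it together: {-4 Mon}.

{-4 Mon}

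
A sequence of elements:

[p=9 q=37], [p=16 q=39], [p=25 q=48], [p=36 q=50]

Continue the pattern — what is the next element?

[p=49 q=59]

P: 9, 16, 25, 36 → 49 (perfect squares: 3², 4², 5², …).
Q: 37, 39, 48, 50 → 59 (alternating steps +2, +9, +2, +9, …).
Combining the parts gives [p=49 q=59].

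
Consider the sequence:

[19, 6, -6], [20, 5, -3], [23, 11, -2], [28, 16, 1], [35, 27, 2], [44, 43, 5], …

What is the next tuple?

[55, 70, 6]

First coordinate: differences are 1, 3, 5, … (increasing by 2 each time); 19, 20, 23, 28, 35, 44 → 55.
Second coordinate — each term is the sum of the two before it: 6, 5, 11, 16, 27, 43 → 70.
Third coordinate — alternating steps +3, +1, +3, +1, …: -6, -3, -2, 1, 2, 5 → 6.
So the next tuple is [55, 70, 6].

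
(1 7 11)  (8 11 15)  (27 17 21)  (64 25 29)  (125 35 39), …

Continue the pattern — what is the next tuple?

First value: perfect cubes: 1³, 2³, 3³, …; 1, 8, 27, 64, 125 → 216.
Second value — differences are 4, 6, 8, … (increasing by 2 each time): 7, 11, 17, 25, 35 → 47.
Third value goes 11, 15, 21, 29, 39 → 51 (always 4 more than the second value).
Combining the parts gives (216 47 51).

(216 47 51)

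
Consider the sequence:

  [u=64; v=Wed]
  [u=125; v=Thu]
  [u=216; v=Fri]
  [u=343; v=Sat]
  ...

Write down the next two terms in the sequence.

[u=512; v=Sun], [u=729; v=Mon]

U — perfect cubes: 4³, 5³, 6³, …: 64, 125, 216, 343 → 512 → 729.
V: runs through the weekdays Mon→Sun, so Wed, Thu, Fri, Sat → Sun → Mon.
Putting the parts together: [u=512; v=Sun] and then [u=729; v=Mon].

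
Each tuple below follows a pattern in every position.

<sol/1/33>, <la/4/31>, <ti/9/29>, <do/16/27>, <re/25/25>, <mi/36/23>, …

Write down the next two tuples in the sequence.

Note: runs through the solfège scale do→ti; sol, la, ti, do, re, mi → fa → sol.
Second coordinate goes 1, 4, 9, 16, 25, 36 → 49 → 64 (perfect squares: 1², 2², 3², …).
Third coordinate goes 33, 31, 29, 27, 25, 23 → 21 → 19 (−2 each step).
So the next two tuples are <fa/49/21> and <sol/64/19>.

<fa/49/21>, <sol/64/19>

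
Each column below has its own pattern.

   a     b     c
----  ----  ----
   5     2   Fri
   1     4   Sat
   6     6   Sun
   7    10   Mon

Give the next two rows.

Column a — each term is the sum of the two before it: 5, 1, 6, 7 → 13 → 20.
Column b: each term is the sum of the two before it, so 2, 4, 6, 10 → 16 → 26.
Column c: runs through the weekdays Mon→Sun, so Fri, Sat, Sun, Mon → Tue → Wed.
So the next two rows are 13  16  Tue and 20  26  Wed.

13  16  Tue; 20  26  Wed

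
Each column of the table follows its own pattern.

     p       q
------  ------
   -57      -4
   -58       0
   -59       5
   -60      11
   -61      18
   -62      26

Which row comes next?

Column p: −1 each step; -57, -58, -59, -60, -61, -62 → -63.
Column q: -4, 0, 5, 11, 18, 26 → 35 (differences are 4, 5, 6, … (increasing by 1 each time)).
Combining the parts gives -63  35.

-63  35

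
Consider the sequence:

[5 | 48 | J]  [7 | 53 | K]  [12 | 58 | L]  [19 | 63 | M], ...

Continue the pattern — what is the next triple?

[31 | 68 | N]

First entry — each term is the sum of the two before it: 5, 7, 12, 19 → 31.
Second entry — +5 each step: 48, 53, 58, 63 → 68.
For the letter, letters move forward 1 place in the alphabet: J, K, L, M → N.
Putting it together: [31 | 68 | N].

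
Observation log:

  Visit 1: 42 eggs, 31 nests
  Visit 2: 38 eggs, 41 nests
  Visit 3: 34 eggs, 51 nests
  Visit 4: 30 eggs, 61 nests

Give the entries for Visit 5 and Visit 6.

26 eggs, 71 nests; 22 eggs, 81 nests

Eggs: 42, 38, 34, 30 → 26 → 22 (−4 each step).
Nests: +10 each step, so 31, 41, 51, 61 → 71 → 81.
So the next two records are 26 eggs, 71 nests and 22 eggs, 81 nests.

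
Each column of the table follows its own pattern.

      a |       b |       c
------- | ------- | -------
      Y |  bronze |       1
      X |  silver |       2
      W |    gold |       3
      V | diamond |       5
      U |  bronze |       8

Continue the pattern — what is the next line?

T  silver  13

Column a goes Y, X, W, V, U → T (letters move back 1 place in the alphabet).
Column b goes bronze, silver, gold, diamond, bronze → silver (repeats bronze → silver → gold → diamond).
Column c: each term is the sum of the two before it, so 1, 2, 3, 5, 8 → 13.
Putting it together: T  silver  13.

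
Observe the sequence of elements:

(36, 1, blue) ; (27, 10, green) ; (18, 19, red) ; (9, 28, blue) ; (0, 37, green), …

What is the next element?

(-9, 46, red)

First part: 36, 27, 18, 9, 0 → -9 (−9 each step).
Second part — +9 each step: 1, 10, 19, 28, 37 → 46.
Colour — repeats blue → green → red: blue, green, red, blue, green → red.
Combining the parts gives (-9, 46, red).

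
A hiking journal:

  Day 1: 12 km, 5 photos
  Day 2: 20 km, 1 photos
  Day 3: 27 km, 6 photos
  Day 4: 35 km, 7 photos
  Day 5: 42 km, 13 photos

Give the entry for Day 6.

50 km, 20 photos

Km — alternating steps +8, +7, +8, +7, …: 12, 20, 27, 35, 42 → 50.
For the photos, each term is the sum of the two before it: 5, 1, 6, 7, 13 → 20.
Combining the parts gives 50 km, 20 photos.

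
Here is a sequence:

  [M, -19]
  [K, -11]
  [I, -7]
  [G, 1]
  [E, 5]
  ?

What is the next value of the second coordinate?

Second coordinate goes -19, -11, -7, 1, 5 → 13 (alternating steps +8, +4, +8, +4, …).

13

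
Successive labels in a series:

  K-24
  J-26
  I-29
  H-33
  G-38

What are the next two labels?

F-44, E-51

Letter: K, J, I, H, G → F → E (letters move back 1 place in the alphabet).
Second component: differences are 2, 3, 4, … (increasing by 1 each time), so 24, 26, 29, 33, 38 → 44 → 51.
So the next two labels are F-44 and E-51.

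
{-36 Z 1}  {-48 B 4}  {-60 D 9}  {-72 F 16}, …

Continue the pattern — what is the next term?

First value goes -36, -48, -60, -72 → -84 (−12 each step).
For the letter, letters move forward 2 places in the alphabet, wrapping Z→A: Z, B, D, F → H.
Third value: 1, 4, 9, 16 → 25 (perfect squares: 1², 2², 3², …).
Putting it together: {-84 H 25}.

{-84 H 25}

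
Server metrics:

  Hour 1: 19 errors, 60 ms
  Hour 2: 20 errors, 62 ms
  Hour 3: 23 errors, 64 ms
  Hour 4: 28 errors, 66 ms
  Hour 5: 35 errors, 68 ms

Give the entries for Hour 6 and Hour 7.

Errors goes 19, 20, 23, 28, 35 → 44 → 55 (differences are 1, 3, 5, … (increasing by 2 each time)).
Ms: +2 each step; 60, 62, 64, 66, 68 → 70 → 72.
So the next two lines are 44 errors, 70 ms and 55 errors, 72 ms.

44 errors, 70 ms; 55 errors, 72 ms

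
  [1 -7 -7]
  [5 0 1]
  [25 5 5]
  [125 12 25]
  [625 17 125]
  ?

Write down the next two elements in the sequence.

[3125 24 625], [15625 29 3125]

For the first component, ×5 each step: 1, 5, 25, 125, 625 → 3125 → 15625.
Second component: alternating steps +7, +5, +7, +5, …; -7, 0, 5, 12, 17 → 24 → 29.
Third component: -7, 1, 5, 25, 125 → 625 → 3125 (always the previous value of the first component).
So the next two elements are [3125 24 625] and [15625 29 3125].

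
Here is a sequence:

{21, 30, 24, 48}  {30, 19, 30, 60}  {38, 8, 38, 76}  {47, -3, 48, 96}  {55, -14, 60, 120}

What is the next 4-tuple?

{64, -25, 74, 148}

First value — alternating steps +9, +8, +9, +8, …: 21, 30, 38, 47, 55 → 64.
Second value: 30, 19, 8, -3, -14 → -25 (−11 each step).
Third value goes 24, 30, 38, 48, 60 → 74 (differences are 6, 8, 10, … (increasing by 2 each time)).
Fourth value goes 48, 60, 76, 96, 120 → 148 (always 2 × the third value).
So the next 4-tuple is {64, -25, 74, 148}.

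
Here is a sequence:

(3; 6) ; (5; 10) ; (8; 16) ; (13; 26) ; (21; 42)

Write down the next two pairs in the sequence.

(34; 68), (55; 110)

For the first value, each term is the sum of the two before it: 3, 5, 8, 13, 21 → 34 → 55.
For the second value, always 2 × the first value: 6, 10, 16, 26, 42 → 68 → 110.
Putting the parts together: (34; 68) and then (55; 110).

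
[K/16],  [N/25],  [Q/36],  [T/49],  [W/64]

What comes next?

[Z/81]

For the letter, letters move forward 3 places in the alphabet: K, N, Q, T, W → Z.
Second slot: perfect squares: 4², 5², 6², …, so 16, 25, 36, 49, 64 → 81.
So the next term is [Z/81].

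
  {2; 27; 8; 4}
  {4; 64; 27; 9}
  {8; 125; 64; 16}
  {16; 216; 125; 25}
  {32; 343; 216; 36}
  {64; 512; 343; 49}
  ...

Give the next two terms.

{128; 729; 512; 64}, {256; 1000; 729; 81}

First entry: ×2 each step; 2, 4, 8, 16, 32, 64 → 128 → 256.
Second entry — perfect cubes: 3³, 4³, 5³, …: 27, 64, 125, 216, 343, 512 → 729 → 1000.
Third entry: 8, 27, 64, 125, 216, 343 → 512 → 729 (perfect cubes: 2³, 3³, 4³, …).
Fourth entry: perfect squares: 2², 3², 4², …, so 4, 9, 16, 25, 36, 49 → 64 → 81.
Putting the parts together: {128; 729; 512; 64} and then {256; 1000; 729; 81}.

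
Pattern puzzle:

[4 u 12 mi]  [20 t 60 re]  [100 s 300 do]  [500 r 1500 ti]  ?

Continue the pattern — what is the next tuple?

[2500 q 7500 la]

For the first coordinate, ×5 each step: 4, 20, 100, 500 → 2500.
Letter: letters move back 1 place in the alphabet, so u, t, s, r → q.
Third coordinate: always 3 × the first coordinate; 12, 60, 300, 1500 → 7500.
Note goes mi, re, do, ti → la (runs backward through the solfège scale do→ti).
Putting it together: [2500 q 7500 la].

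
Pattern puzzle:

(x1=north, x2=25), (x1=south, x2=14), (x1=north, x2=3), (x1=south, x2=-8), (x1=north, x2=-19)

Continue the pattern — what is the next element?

X1 — alternates north ↔ south: north, south, north, south, north → south.
X2: 25, 14, 3, -8, -19 → -30 (−11 each step).
Combining the parts gives (x1=south, x2=-30).

(x1=south, x2=-30)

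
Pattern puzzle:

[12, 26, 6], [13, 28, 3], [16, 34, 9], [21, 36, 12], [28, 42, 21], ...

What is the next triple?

[37, 44, 33]

For the first component, differences are 1, 3, 5, … (increasing by 2 each time): 12, 13, 16, 21, 28 → 37.
Second component: alternating steps +2, +6, +2, +6, …; 26, 28, 34, 36, 42 → 44.
For the third component, each term is the sum of the two before it: 6, 3, 9, 12, 21 → 33.
Combining the parts gives [37, 44, 33].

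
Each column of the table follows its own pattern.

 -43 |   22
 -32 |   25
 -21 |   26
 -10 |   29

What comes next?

For the first component, +11 each step: -43, -32, -21, -10 → 1.
Second component: alternating steps +3, +1, +3, +1, …; 22, 25, 26, 29 → 30.
So the next line is 1  30.

1  30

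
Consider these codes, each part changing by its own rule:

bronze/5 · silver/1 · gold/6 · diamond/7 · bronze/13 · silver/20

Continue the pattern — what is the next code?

gold/33

Rank: repeats bronze → silver → gold → diamond; bronze, silver, gold, diamond, bronze, silver → gold.
For the second component, each term is the sum of the two before it: 5, 1, 6, 7, 13, 20 → 33.
So the next code is gold/33.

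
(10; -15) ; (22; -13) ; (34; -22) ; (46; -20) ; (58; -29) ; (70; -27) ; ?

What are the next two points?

(82; -36), (94; -34)

First slot: 10, 22, 34, 46, 58, 70 → 82 → 94 (+12 each step).
Second slot: alternating steps +2, −9, +2, −9, …; -15, -13, -22, -20, -29, -27 → -36 → -34.
Putting the parts together: (82; -36) and then (94; -34).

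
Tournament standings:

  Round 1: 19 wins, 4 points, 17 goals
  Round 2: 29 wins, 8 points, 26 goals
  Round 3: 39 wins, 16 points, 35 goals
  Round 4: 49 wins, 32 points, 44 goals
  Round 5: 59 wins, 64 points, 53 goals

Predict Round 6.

69 wins, 128 points, 62 goals

Wins — +10 each step: 19, 29, 39, 49, 59 → 69.
Points goes 4, 8, 16, 32, 64 → 128 (×2 each step).
For the goals, +9 each step: 17, 26, 35, 44, 53 → 62.
Putting it together: 69 wins, 128 points, 62 goals.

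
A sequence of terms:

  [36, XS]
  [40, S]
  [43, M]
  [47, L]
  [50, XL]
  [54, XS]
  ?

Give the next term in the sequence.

First coordinate: alternating steps +4, +3, +4, +3, …; 36, 40, 43, 47, 50, 54 → 57.
Size: repeats XS → S → M → L → XL; XS, S, M, L, XL, XS → S.
Combining the parts gives [57, S].

[57, S]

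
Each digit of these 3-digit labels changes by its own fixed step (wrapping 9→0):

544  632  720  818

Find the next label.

906

First digit goes 5, 6, 7, 8 → 9 (+1 each step, mod 10).
Second digit: 4, 3, 2, 1 → 0 (−1 each step, mod 10).
Third digit: −2 each step, mod 10, so 4, 2, 0, 8 → 6.
Combining the parts gives 906.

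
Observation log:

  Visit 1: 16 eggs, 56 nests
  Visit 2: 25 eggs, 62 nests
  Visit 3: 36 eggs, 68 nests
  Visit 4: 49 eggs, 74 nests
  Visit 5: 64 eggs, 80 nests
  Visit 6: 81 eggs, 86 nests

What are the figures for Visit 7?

For the eggs, perfect squares: 4², 5², 6², …: 16, 25, 36, 49, 64, 81 → 100.
Nests goes 56, 62, 68, 74, 80, 86 → 92 (+6 each step).
Putting it together: 100 eggs, 92 nests.

100 eggs, 92 nests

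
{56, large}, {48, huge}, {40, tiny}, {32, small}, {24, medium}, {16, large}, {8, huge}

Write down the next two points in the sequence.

{0, tiny}, {-8, small}

First value goes 56, 48, 40, 32, 24, 16, 8 → 0 → -8 (−8 each step).
Size: repeats large → huge → tiny → small → medium; large, huge, tiny, small, medium, large, huge → tiny → small.
Putting the parts together: {0, tiny} and then {-8, small}.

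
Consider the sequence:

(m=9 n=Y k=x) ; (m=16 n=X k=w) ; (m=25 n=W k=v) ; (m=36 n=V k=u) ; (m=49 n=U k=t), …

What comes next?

(m=64 n=T k=s)

For the m, perfect squares: 3², 4², 5², …: 9, 16, 25, 36, 49 → 64.
N: Y, X, W, V, U → T (letters move back 1 place in the alphabet).
K: letters move back 1 place in the alphabet, so x, w, v, u, t → s.
So the next tuple is (m=64 n=T k=s).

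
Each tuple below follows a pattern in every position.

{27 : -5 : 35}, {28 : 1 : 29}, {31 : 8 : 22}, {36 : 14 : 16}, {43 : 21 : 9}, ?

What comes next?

{52 : 27 : 3}

First value goes 27, 28, 31, 36, 43 → 52 (differences are 1, 3, 5, … (increasing by 2 each time)).
Second value: alternating steps +6, +7, +6, +7, …, so -5, 1, 8, 14, 21 → 27.
Third value goes 35, 29, 22, 16, 9 → 3 (together with the second value always sums to 30).
Combining the parts gives {52 : 27 : 3}.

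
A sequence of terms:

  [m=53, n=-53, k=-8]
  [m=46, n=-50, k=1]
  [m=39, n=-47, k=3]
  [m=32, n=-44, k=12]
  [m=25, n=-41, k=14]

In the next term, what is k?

23

K — alternating steps +9, +2, +9, +2, …: -8, 1, 3, 12, 14 → 23.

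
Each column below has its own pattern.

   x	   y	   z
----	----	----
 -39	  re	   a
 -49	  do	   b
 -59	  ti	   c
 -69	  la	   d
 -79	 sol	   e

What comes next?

-89  fa  f

Column x goes -39, -49, -59, -69, -79 → -89 (−10 each step).
Column y: re, do, ti, la, sol → fa (runs backward through the solfège scale do→ti).
Column z goes a, b, c, d, e → f (letters move forward 1 place in the alphabet).
So the next row is -89  fa  f.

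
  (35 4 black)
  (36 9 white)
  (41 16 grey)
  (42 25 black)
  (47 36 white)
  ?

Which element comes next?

First component: alternating steps +1, +5, +1, +5, …, so 35, 36, 41, 42, 47 → 48.
Second component — perfect squares: 2², 3², 4², …: 4, 9, 16, 25, 36 → 49.
For the shade, repeats black → white → grey: black, white, grey, black, white → grey.
Combining the parts gives (48 49 grey).

(48 49 grey)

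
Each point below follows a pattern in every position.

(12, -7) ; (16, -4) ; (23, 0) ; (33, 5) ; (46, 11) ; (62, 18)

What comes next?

First value — differences are 4, 7, 10, … (increasing by 3 each time): 12, 16, 23, 33, 46, 62 → 81.
Second value: differences are 3, 4, 5, … (increasing by 1 each time), so -7, -4, 0, 5, 11, 18 → 26.
So the next point is (81, 26).

(81, 26)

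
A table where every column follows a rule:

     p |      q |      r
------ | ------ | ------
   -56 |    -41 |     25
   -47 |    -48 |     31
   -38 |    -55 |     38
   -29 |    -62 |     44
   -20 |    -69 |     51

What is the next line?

Column p: -56, -47, -38, -29, -20 → -11 (+9 each step).
Column q: -41, -48, -55, -62, -69 → -76 (−7 each step).
Column r: alternating steps +6, +7, +6, +7, …, so 25, 31, 38, 44, 51 → 57.
Putting it together: -11  -76  57.

-11  -76  57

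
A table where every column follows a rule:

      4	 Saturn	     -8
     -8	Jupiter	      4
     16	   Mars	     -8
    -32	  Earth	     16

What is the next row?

64  Venus  -32

For the first component, ×(-2) each step: 4, -8, 16, -32 → 64.
Planet: runs backward through the planets Mercury→Neptune; Saturn, Jupiter, Mars, Earth → Venus.
Third component: -8, 4, -8, 16 → -32 (always the previous value of the first component).
Combining the parts gives 64  Venus  -32.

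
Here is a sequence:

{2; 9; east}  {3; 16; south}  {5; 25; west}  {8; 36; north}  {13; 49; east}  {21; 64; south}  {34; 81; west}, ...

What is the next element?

{55; 100; north}

For the first part, each term is the sum of the two before it: 2, 3, 5, 8, 13, 21, 34 → 55.
Second part: 9, 16, 25, 36, 49, 64, 81 → 100 (perfect squares: 3², 4², 5², …).
For the direction, repeats east → south → west → north: east, south, west, north, east, south, west → north.
Combining the parts gives {55; 100; north}.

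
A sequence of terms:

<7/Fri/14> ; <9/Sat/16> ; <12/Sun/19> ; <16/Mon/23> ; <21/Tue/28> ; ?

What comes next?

First part — differences are 2, 3, 4, … (increasing by 1 each time): 7, 9, 12, 16, 21 → 27.
Day — runs through the weekdays Mon→Sun: Fri, Sat, Sun, Mon, Tue → Wed.
Third part: always 7 more than the first part; 14, 16, 19, 23, 28 → 34.
Combining the parts gives <27/Wed/34>.

<27/Wed/34>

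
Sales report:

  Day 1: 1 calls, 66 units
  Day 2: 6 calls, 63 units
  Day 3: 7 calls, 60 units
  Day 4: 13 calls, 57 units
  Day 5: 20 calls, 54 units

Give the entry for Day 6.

Calls: each term is the sum of the two before it; 1, 6, 7, 13, 20 → 33.
Units goes 66, 63, 60, 57, 54 → 51 (−3 each step).
So the next line is 33 calls, 51 units.

33 calls, 51 units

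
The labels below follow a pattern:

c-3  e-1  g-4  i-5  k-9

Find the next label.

m-14

Letter: letters move forward 2 places in the alphabet; c, e, g, i, k → m.
Second component goes 3, 1, 4, 5, 9 → 14 (each term is the sum of the two before it).
Combining the parts gives m-14.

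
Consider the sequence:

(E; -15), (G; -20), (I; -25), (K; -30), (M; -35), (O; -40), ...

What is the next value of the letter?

Letter goes E, G, I, K, M, O → Q (letters move forward 2 places in the alphabet).
Second entry goes -15, -20, -25, -30, -35, -40 → -45 (−5 each step).

Q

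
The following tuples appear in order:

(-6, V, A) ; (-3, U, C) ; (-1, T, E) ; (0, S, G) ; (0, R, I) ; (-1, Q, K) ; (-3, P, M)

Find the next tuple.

(-6, O, O)

First slot: differences are 3, 2, 1, … (decreasing by 1 each time); -6, -3, -1, 0, 0, -1, -3 → -6.
First letter: letters move back 1 place in the alphabet, so V, U, T, S, R, Q, P → O.
Second letter goes A, C, E, G, I, K, M → O (letters move forward 2 places in the alphabet).
Putting it together: (-6, O, O).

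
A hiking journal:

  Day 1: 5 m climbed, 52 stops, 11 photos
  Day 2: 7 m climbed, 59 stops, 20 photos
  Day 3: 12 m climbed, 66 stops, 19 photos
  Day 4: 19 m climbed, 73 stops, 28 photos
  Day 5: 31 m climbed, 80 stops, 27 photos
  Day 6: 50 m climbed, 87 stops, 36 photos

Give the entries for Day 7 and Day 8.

81 m climbed, 94 stops, 35 photos; 131 m climbed, 101 stops, 44 photos

M climbed goes 5, 7, 12, 19, 31, 50 → 81 → 131 (each term is the sum of the two before it).
Stops: +7 each step, so 52, 59, 66, 73, 80, 87 → 94 → 101.
Photos: alternating steps +9, −1, +9, −1, …; 11, 20, 19, 28, 27, 36 → 35 → 44.
So the next two records are 81 m climbed, 94 stops, 35 photos and 131 m climbed, 101 stops, 44 photos.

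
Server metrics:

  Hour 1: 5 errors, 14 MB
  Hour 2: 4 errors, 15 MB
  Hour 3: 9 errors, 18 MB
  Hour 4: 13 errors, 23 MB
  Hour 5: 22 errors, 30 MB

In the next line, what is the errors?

35

Errors: each term is the sum of the two before it; 5, 4, 9, 13, 22 → 35.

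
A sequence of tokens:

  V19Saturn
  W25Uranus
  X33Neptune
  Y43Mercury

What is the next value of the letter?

Letter goes V, W, X, Y → Z (letters move forward 1 place in the alphabet).
Second component: 19, 25, 33, 43 → 55 (differences are 6, 8, 10, … (increasing by 2 each time)).
Planet: runs through the planets Mercury→Neptune; Saturn, Uranus, Neptune, Mercury → Venus.

Z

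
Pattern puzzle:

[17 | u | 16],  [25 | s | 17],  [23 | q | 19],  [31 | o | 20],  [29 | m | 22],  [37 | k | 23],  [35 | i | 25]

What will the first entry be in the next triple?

43

First entry: alternating steps +8, −2, +8, −2, …; 17, 25, 23, 31, 29, 37, 35 → 43.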